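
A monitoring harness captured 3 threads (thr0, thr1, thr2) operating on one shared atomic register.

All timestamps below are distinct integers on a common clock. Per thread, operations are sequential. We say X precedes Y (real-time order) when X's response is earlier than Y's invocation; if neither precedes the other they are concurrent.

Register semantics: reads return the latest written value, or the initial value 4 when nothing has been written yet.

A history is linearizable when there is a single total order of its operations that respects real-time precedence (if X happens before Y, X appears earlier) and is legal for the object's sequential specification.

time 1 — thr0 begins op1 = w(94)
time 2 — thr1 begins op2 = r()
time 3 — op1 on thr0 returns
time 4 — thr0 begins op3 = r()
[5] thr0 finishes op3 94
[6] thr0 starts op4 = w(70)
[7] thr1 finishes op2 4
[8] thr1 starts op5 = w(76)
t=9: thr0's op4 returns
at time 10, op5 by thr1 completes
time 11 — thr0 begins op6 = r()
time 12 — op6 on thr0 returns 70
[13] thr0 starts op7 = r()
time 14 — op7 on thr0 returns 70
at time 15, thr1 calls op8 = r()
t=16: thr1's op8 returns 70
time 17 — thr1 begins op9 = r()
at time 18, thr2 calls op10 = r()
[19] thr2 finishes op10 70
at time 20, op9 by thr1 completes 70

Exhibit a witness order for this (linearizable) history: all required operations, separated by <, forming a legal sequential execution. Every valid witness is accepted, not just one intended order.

op2 < op1 < op3 < op5 < op4 < op6 < op7 < op8 < op9 < op10

step 1: op2 r() → 4 — value 4
step 2: op1 w(94) — value 94
step 3: op3 r() → 94 — value 94
step 4: op5 w(76) — value 76
step 5: op4 w(70) — value 70
step 6: op6 r() → 70 — value 70
step 7: op7 r() → 70 — value 70
step 8: op8 r() → 70 — value 70
step 9: op9 r() → 70 — value 70
step 10: op10 r() → 70 — value 70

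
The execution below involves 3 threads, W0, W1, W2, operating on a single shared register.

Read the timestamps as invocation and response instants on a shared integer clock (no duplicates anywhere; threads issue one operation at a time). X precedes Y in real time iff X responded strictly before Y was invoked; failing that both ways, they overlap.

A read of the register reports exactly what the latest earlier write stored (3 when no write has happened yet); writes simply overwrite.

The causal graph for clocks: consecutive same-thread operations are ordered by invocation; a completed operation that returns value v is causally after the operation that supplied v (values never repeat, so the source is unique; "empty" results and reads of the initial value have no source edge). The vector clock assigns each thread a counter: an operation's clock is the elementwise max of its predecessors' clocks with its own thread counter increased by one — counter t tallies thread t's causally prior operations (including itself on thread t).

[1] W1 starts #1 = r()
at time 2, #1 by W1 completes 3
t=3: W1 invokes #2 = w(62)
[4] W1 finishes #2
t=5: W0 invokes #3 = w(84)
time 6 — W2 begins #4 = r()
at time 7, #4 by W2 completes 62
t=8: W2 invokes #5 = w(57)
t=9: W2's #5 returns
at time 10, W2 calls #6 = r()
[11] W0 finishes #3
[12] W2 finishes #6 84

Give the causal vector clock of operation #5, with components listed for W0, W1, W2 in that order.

no predecessors for #1 (invoked 1): W1 increments from zero → (0, 1, 0)
no predecessors for #3 (invoked 5): W0 increments from zero → (1, 0, 0)
#2 (invocation 3): componentwise max over VC(#1)=(0, 1, 0), +1 at W1, giving (0, 2, 0)
#4 (invocation 6): componentwise max over VC(#2)=(0, 2, 0), +1 at W2, giving (0, 2, 1)
#5 (invocation 8): componentwise max over VC(#4)=(0, 2, 1), +1 at W2, giving (0, 2, 2)
#6 (invocation 10): componentwise max over VC(#3)=(1, 0, 0), VC(#5)=(0, 2, 2), +1 at W2, giving (1, 2, 3)
target: VC(#5) = (0, 2, 2)

(0, 2, 2)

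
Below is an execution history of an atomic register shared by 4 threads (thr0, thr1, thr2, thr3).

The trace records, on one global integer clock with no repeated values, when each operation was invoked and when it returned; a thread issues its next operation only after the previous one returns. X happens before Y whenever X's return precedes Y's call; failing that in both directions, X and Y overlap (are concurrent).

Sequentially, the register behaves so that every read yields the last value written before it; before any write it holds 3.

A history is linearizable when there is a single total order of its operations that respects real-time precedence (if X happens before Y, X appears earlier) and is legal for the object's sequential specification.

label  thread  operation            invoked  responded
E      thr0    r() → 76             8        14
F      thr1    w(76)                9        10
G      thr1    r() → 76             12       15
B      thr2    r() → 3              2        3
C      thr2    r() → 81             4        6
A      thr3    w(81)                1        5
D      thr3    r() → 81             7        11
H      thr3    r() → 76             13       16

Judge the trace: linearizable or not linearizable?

one valid linearization: B, A, C, D, F, E, G, H
step 1: B r() → 3 — value 3
step 2: A w(81) — value 81
step 3: C r() → 81 — value 81
step 4: D r() → 81 — value 81
step 5: F w(76) — value 76
step 6: E r() → 76 — value 76
step 7: G r() → 76 — value 76
step 8: H r() → 76 — value 76

linearizable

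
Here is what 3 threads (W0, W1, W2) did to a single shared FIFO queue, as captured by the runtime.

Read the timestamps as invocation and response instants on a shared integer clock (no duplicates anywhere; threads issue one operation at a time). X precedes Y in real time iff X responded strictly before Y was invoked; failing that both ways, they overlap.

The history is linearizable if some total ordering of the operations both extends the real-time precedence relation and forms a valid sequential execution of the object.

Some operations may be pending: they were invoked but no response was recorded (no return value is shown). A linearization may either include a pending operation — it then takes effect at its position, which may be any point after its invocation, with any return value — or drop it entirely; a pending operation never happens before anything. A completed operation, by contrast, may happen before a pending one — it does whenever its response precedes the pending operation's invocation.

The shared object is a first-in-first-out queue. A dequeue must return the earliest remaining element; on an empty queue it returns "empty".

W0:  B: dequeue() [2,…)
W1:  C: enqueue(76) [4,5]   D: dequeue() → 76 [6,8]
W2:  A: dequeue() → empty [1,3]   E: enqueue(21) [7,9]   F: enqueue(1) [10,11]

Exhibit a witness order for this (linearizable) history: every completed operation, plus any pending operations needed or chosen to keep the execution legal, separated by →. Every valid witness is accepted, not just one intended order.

A → B → C → D → E → F

after step 1 (A dequeue() → empty): queue <>
after step 2 (B dequeue() (pending, included)): queue <>
after step 3 (C enqueue(76)): queue <76>
after step 4 (D dequeue() → 76): queue <>
after step 5 (E enqueue(21)): queue <21>
after step 6 (F enqueue(1)): queue <21,1>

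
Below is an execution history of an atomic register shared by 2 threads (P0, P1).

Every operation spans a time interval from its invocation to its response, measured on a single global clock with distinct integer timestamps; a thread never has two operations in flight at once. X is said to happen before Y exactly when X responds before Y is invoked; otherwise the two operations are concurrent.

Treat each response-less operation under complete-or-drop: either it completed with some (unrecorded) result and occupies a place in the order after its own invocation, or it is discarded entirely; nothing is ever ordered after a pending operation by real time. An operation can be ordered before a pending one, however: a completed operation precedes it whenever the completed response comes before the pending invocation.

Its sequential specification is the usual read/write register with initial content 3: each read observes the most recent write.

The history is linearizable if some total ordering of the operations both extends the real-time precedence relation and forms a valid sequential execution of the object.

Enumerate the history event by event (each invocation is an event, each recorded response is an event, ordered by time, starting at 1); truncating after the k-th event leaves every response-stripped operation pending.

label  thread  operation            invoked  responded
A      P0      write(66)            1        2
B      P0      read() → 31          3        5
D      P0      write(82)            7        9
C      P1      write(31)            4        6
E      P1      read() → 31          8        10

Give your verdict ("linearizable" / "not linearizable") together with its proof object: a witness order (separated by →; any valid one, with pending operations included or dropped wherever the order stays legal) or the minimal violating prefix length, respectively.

linearizable — witness: A → C → B → E → D

after step 1 (A write(66)): value 66
after step 2 (C write(31)): value 31
after step 3 (B read() → 31): value 31
after step 4 (E read() → 31): value 31
after step 5 (D write(82)): value 82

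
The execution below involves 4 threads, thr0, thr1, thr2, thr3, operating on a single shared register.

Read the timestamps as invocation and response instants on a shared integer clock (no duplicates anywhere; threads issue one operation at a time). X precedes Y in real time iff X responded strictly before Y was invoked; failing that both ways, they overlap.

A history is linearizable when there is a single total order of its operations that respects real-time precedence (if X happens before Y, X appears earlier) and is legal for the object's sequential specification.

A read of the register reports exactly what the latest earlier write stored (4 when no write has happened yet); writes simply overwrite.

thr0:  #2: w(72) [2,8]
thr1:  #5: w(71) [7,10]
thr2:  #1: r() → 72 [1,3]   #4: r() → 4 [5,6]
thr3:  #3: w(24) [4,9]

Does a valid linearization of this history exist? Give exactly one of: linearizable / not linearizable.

not linearizable

prefix check: 1..5 passes, 1..6 fails once #4's time-6 response joins
the completed operations (2 total) allow one real-time order; the register replay rejects it
no completion choice of the 2 pending operations (#2, #3) rescues it — every subset was tried
e.g. #1, #4 (pending dropped): illegal at step 1, since #1 r() → 72 cannot apply there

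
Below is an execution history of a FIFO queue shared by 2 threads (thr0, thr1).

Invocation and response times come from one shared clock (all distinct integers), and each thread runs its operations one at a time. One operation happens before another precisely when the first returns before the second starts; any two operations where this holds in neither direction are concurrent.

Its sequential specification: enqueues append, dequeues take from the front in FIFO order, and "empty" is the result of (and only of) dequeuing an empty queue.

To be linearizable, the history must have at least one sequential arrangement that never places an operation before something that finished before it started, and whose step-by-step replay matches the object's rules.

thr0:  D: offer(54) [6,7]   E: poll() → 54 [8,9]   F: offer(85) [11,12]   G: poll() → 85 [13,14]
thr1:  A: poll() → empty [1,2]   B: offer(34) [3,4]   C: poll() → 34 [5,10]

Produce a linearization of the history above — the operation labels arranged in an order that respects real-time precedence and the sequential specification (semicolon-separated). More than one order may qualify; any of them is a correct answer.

A; B; C; D; E; F; G

step 1: A poll() → empty — queue <>
step 2: B offer(34) — queue <34>
step 3: C poll() → 34 — queue <>
step 4: D offer(54) — queue <54>
step 5: E poll() → 54 — queue <>
step 6: F offer(85) — queue <85>
step 7: G poll() → 85 — queue <>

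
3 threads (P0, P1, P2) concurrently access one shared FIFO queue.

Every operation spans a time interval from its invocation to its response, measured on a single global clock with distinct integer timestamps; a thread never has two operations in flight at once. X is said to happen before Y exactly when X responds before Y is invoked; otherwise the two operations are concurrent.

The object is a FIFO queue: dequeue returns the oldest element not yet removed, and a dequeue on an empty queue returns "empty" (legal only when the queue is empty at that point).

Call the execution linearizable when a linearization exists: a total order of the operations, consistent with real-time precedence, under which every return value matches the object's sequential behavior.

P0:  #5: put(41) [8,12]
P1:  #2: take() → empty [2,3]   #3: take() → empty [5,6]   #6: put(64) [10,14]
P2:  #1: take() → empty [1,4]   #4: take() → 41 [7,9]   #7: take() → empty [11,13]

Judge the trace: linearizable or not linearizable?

linearizable

witness order: #1, #2, #3, #5, #4, #7, #6
1. #1 take() → empty, leaving queue <>
2. #2 take() → empty, leaving queue <>
3. #3 take() → empty, leaving queue <>
4. #5 put(41), leaving queue <41>
5. #4 take() → 41, leaving queue <>
6. #7 take() → empty, leaving queue <>
7. #6 put(64), leaving queue <64>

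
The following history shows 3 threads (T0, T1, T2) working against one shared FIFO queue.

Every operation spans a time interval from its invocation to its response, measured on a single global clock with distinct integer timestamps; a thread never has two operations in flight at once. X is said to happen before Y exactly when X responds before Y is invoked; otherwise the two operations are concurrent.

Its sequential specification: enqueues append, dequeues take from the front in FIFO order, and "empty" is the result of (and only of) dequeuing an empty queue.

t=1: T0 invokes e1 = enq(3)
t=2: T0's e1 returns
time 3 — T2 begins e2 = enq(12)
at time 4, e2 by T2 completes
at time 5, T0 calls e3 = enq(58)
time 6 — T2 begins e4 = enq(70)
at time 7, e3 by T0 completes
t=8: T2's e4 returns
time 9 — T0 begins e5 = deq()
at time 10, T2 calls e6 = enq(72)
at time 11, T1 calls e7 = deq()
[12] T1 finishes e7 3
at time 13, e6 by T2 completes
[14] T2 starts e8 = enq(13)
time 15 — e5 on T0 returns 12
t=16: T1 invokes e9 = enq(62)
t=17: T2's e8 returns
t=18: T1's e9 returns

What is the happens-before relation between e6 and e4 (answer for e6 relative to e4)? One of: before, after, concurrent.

after

e6 spans [10,13], e4 spans [6,8]
resp(e4)=8 < inv(e6)=10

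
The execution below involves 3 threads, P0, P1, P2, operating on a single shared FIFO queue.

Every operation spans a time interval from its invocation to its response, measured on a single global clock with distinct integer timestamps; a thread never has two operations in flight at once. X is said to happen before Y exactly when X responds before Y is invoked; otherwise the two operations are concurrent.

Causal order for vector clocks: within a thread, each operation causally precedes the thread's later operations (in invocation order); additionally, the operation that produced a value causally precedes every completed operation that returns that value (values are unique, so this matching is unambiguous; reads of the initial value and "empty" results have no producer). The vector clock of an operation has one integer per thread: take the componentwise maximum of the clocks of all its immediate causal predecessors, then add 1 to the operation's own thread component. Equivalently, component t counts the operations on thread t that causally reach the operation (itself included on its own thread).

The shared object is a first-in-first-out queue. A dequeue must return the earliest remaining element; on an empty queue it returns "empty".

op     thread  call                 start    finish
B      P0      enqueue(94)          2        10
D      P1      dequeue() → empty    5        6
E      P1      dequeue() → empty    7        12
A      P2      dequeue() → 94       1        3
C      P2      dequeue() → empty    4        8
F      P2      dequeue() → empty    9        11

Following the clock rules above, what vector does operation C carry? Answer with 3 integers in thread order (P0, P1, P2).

(1, 0, 2)

no predecessors for D (invoked 5): P1 increments from zero → (0, 1, 0)
no predecessors for B (invoked 2): P0 increments from zero → (1, 0, 0)
E, invoked 7, takes VC(D)=(0, 1, 0) under max, adds 1 for P1 → (0, 2, 0)
A, invoked 1, takes VC(B)=(1, 0, 0) under max, adds 1 for P2 → (1, 0, 1)
C, invoked 4, takes VC(A)=(1, 0, 1) under max, adds 1 for P2 → (1, 0, 2)
F, invoked 9, takes VC(C)=(1, 0, 2) under max, adds 1 for P2 → (1, 0, 3)
target: VC(C) = (1, 0, 2)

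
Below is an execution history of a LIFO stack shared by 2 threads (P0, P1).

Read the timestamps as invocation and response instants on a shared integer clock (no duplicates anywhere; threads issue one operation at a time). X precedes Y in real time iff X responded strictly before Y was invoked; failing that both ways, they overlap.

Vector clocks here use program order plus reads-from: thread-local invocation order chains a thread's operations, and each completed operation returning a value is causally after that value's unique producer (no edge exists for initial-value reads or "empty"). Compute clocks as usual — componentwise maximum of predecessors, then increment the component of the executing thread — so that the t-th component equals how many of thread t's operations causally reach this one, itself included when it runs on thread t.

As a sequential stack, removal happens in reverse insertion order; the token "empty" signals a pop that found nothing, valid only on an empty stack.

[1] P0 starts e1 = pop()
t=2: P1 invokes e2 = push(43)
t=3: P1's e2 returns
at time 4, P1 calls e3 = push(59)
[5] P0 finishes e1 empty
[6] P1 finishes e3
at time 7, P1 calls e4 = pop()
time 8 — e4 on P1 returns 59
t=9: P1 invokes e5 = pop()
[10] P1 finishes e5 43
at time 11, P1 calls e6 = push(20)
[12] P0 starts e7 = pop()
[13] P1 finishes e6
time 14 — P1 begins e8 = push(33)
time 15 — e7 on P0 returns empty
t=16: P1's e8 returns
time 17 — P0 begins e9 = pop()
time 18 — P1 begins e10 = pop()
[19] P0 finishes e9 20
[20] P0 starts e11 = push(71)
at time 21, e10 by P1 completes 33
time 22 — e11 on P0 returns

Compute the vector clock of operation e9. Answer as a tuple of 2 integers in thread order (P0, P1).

e2, invoked 2, has no incoming edges; only P1's bump applies → (0, 1)
e1, invoked 1, has no incoming edges; only P0's bump applies → (1, 0)
invoked at 4, e3 merges VC(e2)=(0, 1) and bumps P1's slot → (0, 2)
invoked at 12, e7 merges VC(e1)=(1, 0) and bumps P0's slot → (2, 0)
invoked at 7, e4 merges VC(e3)=(0, 2) and bumps P1's slot → (0, 3)
invoked at 9, e5 merges VC(e2)=(0, 1), VC(e4)=(0, 3) and bumps P1's slot → (0, 4)
invoked at 11, e6 merges VC(e5)=(0, 4) and bumps P1's slot → (0, 5)
invoked at 14, e8 merges VC(e6)=(0, 5) and bumps P1's slot → (0, 6)
invoked at 18, e10 merges VC(e8)=(0, 6) and bumps P1's slot → (0, 7)
invoked at 17, e9 merges VC(e6)=(0, 5), VC(e7)=(2, 0) and bumps P0's slot → (3, 5)
invoked at 20, e11 merges VC(e9)=(3, 5) and bumps P0's slot → (4, 5)
target: VC(e9) = (3, 5)

(3, 5)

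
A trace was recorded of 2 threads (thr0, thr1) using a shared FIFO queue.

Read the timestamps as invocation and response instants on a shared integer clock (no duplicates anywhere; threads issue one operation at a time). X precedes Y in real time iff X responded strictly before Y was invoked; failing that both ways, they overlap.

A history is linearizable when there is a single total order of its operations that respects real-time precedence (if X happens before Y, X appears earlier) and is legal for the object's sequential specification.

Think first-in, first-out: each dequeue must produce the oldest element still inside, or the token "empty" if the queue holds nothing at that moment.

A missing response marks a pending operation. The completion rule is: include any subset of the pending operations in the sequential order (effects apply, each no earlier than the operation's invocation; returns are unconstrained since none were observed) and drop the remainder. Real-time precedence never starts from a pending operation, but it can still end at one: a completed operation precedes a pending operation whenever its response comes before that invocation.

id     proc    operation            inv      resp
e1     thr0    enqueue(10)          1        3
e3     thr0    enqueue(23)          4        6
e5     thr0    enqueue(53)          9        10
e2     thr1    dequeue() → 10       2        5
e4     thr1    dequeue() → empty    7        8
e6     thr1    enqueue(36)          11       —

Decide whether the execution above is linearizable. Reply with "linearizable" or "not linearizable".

cut after 7 events: linearizable; cut after 8 events (e4 responds, time 8): not linearizable
every one of the 3 real-time-consistent orders over 4 completed FIFO queue ops fails the sequential spec
take e1, e2, e3, e4: step 4 already fails, because e4 dequeue() → empty cannot occur there
take e1, e3, e2, e4: step 4 already fails, because e4 dequeue() → empty cannot occur there

not linearizable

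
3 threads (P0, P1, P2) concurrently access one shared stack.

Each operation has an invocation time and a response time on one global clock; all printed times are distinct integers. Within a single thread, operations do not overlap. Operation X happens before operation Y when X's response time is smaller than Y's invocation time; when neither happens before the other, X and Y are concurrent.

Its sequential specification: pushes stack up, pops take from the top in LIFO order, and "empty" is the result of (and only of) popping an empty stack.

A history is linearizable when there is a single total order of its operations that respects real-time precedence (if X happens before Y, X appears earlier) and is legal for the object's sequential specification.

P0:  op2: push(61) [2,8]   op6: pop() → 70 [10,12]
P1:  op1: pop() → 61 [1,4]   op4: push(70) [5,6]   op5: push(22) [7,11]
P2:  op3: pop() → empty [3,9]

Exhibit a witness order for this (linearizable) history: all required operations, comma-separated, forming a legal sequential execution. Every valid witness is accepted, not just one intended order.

after step 1 (op2 push(61)): stack <61>
after step 2 (op1 pop() → 61): stack <>
after step 3 (op3 pop() → empty): stack <>
after step 4 (op4 push(70)): stack <70>
after step 5 (op6 pop() → 70): stack <>
after step 6 (op5 push(22)): stack <22>

op2, op1, op3, op4, op6, op5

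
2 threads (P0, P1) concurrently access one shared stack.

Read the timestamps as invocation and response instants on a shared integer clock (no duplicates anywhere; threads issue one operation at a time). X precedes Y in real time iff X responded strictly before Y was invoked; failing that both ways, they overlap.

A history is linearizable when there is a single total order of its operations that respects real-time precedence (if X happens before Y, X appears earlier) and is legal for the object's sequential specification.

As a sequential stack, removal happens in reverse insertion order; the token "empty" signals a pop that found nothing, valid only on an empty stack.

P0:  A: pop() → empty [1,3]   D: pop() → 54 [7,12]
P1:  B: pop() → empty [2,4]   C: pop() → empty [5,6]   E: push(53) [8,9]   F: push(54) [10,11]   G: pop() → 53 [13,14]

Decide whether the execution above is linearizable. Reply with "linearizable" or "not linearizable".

one valid linearization: A, B, C, E, F, D, G
after step 1 (A pop() → empty): stack <>
after step 2 (B pop() → empty): stack <>
after step 3 (C pop() → empty): stack <>
after step 4 (E push(53)): stack <53>
after step 5 (F push(54)): stack <53,54>
after step 6 (D pop() → 54): stack <53>
after step 7 (G pop() → 53): stack <>

linearizable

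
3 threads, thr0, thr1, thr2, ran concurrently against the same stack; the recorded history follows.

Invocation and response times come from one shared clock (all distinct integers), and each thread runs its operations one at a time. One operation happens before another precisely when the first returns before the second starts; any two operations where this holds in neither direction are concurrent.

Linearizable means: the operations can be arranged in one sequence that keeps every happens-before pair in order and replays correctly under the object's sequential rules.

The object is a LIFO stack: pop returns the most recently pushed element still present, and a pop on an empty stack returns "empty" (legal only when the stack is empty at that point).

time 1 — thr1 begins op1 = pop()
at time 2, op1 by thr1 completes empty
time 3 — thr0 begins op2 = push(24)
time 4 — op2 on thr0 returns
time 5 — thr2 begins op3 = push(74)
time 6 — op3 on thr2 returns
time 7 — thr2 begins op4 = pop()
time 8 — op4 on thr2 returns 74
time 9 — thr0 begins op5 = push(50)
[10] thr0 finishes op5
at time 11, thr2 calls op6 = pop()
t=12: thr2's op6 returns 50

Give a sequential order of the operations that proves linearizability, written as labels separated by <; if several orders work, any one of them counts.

step 1: op1 pop() → empty — stack <>
step 2: op2 push(24) — stack <24>
step 3: op3 push(74) — stack <24,74>
step 4: op4 pop() → 74 — stack <24>
step 5: op5 push(50) — stack <24,50>
step 6: op6 pop() → 50 — stack <24>

op1 < op2 < op3 < op4 < op5 < op6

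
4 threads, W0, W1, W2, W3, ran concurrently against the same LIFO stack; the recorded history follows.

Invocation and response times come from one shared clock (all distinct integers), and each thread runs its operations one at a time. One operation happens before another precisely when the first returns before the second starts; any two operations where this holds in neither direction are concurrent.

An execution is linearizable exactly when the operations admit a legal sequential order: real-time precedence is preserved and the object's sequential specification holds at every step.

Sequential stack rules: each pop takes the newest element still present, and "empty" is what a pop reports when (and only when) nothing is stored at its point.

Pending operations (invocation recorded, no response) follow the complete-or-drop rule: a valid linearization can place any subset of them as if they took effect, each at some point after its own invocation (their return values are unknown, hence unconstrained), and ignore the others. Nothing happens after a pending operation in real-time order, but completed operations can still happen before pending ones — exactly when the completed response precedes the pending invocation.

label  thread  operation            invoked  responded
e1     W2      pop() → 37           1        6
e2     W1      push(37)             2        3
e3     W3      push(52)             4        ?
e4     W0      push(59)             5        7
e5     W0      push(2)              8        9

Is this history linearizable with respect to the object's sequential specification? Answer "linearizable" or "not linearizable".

a witness: e2, e1, e3, e4, e5
1. e2 push(37), leaving stack <37>
2. e1 pop() → 37, leaving stack <>
3. e3 push(52) (pending, included), leaving stack <52>
4. e4 push(59), leaving stack <52,59>
5. e5 push(2), leaving stack <52,59,2>

linearizable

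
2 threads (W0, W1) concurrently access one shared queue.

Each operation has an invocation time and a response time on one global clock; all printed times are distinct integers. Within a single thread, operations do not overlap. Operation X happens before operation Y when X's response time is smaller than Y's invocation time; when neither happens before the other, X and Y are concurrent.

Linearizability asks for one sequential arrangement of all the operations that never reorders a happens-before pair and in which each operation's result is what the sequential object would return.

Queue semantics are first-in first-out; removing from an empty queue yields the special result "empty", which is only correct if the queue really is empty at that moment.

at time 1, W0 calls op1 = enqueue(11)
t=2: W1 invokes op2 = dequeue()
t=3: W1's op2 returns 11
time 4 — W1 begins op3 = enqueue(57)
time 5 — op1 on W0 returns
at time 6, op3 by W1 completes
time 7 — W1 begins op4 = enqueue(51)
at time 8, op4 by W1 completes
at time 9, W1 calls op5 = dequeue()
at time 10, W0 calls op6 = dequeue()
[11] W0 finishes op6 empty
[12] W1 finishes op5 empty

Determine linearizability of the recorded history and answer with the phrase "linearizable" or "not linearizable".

through event 10 a valid linearization exists; event 11 (op6 responding at time 11) ends that
all 3 real-time-respecting orders fail — 5 completed queue operations, no legal replay
including or dropping the 1 pending operation (op5) in any combination fails
take op1, op2, op3, op4, op6 (pending dropped): step 5 already fails, because op6 dequeue() → empty cannot occur there
take op2, op1, op3, op4, op6 (pending dropped): step 1 already fails, because op2 dequeue() → 11 cannot occur there

not linearizable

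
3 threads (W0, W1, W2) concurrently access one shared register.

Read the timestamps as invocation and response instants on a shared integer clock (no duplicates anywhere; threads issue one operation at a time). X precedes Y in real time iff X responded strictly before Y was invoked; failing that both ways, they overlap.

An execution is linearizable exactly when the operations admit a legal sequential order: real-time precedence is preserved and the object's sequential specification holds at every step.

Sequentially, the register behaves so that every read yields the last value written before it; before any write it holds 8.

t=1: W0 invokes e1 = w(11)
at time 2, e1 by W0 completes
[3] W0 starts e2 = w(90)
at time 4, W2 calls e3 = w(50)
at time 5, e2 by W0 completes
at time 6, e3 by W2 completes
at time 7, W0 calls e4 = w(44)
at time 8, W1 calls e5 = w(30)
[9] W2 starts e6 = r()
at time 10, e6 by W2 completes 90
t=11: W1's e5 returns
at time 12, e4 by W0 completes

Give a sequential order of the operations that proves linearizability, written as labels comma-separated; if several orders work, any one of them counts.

e1, e3, e2, e6, e4, e5

after step 1 (e1 w(11)): value 11
after step 2 (e3 w(50)): value 50
after step 3 (e2 w(90)): value 90
after step 4 (e6 r() → 90): value 90
after step 5 (e4 w(44)): value 44
after step 6 (e5 w(30)): value 30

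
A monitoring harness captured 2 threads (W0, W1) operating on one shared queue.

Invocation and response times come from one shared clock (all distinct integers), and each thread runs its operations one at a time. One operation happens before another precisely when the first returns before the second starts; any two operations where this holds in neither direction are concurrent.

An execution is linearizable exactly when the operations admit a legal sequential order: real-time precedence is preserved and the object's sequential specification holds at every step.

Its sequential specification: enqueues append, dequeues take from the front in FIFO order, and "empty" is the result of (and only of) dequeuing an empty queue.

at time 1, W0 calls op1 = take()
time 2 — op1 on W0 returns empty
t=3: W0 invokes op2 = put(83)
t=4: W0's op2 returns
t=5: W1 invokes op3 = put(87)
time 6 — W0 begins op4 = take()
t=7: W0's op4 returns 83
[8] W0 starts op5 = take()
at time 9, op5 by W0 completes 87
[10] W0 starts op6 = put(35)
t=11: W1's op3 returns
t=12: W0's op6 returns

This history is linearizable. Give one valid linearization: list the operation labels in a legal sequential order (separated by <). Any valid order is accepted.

1. op1 take() → empty, leaving queue <>
2. op2 put(83), leaving queue <83>
3. op3 put(87), leaving queue <83,87>
4. op4 take() → 83, leaving queue <87>
5. op5 take() → 87, leaving queue <>
6. op6 put(35), leaving queue <35>

op1 < op2 < op3 < op4 < op5 < op6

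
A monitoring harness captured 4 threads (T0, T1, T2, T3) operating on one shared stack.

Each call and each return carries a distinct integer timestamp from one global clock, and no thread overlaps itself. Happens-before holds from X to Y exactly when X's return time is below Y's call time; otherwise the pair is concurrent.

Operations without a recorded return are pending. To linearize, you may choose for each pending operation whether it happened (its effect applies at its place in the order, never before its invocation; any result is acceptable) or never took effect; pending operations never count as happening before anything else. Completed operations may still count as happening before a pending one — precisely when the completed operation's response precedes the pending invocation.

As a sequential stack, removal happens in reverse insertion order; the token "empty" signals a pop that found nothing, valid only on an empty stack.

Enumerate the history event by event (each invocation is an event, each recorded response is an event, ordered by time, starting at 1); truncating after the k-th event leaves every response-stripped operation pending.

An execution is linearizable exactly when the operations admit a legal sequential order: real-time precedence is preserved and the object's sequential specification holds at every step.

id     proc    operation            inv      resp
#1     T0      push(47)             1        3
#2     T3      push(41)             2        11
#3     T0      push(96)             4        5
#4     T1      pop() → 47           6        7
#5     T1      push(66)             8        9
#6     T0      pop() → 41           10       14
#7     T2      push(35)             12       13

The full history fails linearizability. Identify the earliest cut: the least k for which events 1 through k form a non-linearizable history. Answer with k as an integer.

events 1..6 are still linearizable — one witness is #1, #2, #3:
step 1: #1 push(47) — stack <47>
step 2: #2 push(41) (pending, included) — stack <47,41>
step 3: #3 push(96) — stack <47,41,96>
adding event 7 (#4 responds at 7) leaves no legal real-time order
no escape via the 1 pending operation (#2): every completion choice fails
for example #1, #3, #4 (pending dropped) fails at step 3: #4 pop() → 47 is not legal there

7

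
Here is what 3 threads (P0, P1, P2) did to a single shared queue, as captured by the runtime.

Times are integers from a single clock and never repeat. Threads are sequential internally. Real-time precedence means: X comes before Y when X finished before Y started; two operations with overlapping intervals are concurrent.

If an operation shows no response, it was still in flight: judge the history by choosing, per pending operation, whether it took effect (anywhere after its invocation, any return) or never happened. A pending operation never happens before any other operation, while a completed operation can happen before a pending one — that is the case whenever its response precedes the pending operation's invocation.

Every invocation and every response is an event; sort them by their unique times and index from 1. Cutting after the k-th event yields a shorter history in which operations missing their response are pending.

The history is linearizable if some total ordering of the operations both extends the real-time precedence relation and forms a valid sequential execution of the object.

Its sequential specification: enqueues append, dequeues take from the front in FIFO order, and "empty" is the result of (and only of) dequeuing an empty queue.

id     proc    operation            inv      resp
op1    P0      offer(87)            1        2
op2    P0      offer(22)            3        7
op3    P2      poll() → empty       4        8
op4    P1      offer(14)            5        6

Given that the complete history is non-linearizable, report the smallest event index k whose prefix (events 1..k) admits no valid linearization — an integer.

events 1..7 are still linearizable — one witness is op1, op2, op3, op4:
1. op1 offer(87), leaving queue <87>
2. op2 offer(22), leaving queue <87,22>
3. op3 poll() (pending, included), leaving queue <22>
4. op4 offer(14), leaving queue <22,14>
at event 8 (op3's time-8 response) nothing linearizes any more
e.g. op1, op2, op3, op4: illegal at step 3, since op3 poll() → empty cannot apply there
e.g. op1, op2, op4, op3: illegal at step 4, since op3 poll() → empty cannot apply there

8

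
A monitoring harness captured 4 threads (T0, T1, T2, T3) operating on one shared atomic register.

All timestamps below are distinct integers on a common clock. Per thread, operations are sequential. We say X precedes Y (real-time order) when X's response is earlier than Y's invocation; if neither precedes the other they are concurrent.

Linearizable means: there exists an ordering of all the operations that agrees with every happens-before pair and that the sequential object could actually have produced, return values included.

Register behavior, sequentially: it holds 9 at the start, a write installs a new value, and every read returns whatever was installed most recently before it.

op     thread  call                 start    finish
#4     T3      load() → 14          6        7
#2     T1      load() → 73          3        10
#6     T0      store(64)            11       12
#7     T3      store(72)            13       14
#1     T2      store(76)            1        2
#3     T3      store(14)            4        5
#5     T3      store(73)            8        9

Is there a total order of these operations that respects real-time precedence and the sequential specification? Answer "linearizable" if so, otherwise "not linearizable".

linearizable

witness order: #1, #3, #4, #5, #2, #6, #7
1. #1 store(76), leaving value 76
2. #3 store(14), leaving value 14
3. #4 load() → 14, leaving value 14
4. #5 store(73), leaving value 73
5. #2 load() → 73, leaving value 73
6. #6 store(64), leaving value 64
7. #7 store(72), leaving value 72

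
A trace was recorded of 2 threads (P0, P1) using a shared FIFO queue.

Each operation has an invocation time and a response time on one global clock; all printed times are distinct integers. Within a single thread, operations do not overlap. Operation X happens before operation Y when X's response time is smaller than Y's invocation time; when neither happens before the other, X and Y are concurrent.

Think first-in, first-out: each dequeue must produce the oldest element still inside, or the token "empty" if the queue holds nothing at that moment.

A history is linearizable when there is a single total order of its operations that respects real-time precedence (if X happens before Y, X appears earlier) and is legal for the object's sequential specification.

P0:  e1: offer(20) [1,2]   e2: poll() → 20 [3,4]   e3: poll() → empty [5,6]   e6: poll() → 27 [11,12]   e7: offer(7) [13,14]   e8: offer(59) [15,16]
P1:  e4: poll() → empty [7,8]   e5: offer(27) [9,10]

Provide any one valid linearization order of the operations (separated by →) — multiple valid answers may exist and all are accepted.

step 1: e1 offer(20) — queue <20>
step 2: e2 poll() → 20 — queue <>
step 3: e3 poll() → empty — queue <>
step 4: e4 poll() → empty — queue <>
step 5: e5 offer(27) — queue <27>
step 6: e6 poll() → 27 — queue <>
step 7: e7 offer(7) — queue <7>
step 8: e8 offer(59) — queue <7,59>

e1 → e2 → e3 → e4 → e5 → e6 → e7 → e8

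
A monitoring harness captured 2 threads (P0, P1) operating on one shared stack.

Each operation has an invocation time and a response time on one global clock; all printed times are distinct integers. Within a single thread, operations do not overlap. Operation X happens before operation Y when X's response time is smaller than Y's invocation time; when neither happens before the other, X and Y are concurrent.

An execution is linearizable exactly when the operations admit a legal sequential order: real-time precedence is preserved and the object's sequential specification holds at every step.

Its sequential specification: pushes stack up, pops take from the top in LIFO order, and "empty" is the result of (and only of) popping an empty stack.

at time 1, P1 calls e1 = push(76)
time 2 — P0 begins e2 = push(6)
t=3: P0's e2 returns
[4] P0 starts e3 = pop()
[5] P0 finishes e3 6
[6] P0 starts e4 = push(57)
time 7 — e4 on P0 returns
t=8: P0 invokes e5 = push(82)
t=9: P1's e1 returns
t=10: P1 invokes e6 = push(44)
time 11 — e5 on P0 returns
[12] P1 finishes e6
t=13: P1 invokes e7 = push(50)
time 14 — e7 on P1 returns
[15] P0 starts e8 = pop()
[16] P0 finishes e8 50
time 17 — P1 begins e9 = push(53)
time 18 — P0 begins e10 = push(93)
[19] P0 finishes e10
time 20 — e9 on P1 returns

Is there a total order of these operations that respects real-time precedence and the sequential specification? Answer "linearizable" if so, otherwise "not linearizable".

linearizable

a witness: e1, e2, e3, e4, e5, e6, e7, e8, e9, e10
1. e1 push(76), leaving stack <76>
2. e2 push(6), leaving stack <76,6>
3. e3 pop() → 6, leaving stack <76>
4. e4 push(57), leaving stack <76,57>
5. e5 push(82), leaving stack <76,57,82>
6. e6 push(44), leaving stack <76,57,82,44>
7. e7 push(50), leaving stack <76,57,82,44,50>
8. e8 pop() → 50, leaving stack <76,57,82,44>
9. e9 push(53), leaving stack <76,57,82,44,53>
10. e10 push(93), leaving stack <76,57,82,44,53,93>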